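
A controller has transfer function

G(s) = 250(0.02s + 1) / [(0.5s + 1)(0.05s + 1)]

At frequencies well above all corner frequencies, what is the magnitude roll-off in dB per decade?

Each pole contributes −20 dB/decade at high frequency; each zero contributes +20 dB/decade.
Net: 1 zero(s) − 2 pole(s) → -20 dB/decade.

-20 dB/decade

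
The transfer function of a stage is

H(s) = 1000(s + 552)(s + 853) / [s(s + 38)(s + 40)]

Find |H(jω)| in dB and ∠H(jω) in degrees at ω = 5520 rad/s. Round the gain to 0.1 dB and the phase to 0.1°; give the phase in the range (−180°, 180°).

-14.7 dB, -103.7°

At s = jω = j5520:
zero (s+552): 552 + j5520 → |·| = √(552²+5520²) = √30775104 ≈ 5547.5, ∠ = arctan(5520/552) ≈ 84.29°
zero (s+853): 853 + j5520 → |·| = √(853²+5520²) = √31198009 ≈ 5585.5, ∠ = arctan(5520/853) ≈ 81.22°
pole (s+38): 38 + j5520 → |·| = √(38²+5520²) = √30471844 ≈ 5520.1, ∠ = arctan(5520/38) ≈ 89.61°
pole (s+40): 40 + j5520 → |·| = √(40²+5520²) = √30472000 ≈ 5520.1, ∠ = arctan(5520/40) ≈ 89.58°
pole at origin: |s| = 5520, ∠ = 90.00° (in denominator)
|H| = 1000 · 3.0986e+07 / 1.682e+11 ≈ 0.18422
Gain = 20 log₁₀(0.18422) ≈ -14.69 dB
∠H = 165.51° − 269.19° = -103.68°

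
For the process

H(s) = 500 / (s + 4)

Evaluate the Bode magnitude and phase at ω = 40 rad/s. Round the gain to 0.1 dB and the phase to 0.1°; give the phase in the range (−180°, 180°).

At s = jω = j40:
pole (s+4): 4 + j40 → |·| = √(4²+40²) = √1616 ≈ 40.2, ∠ = arctan(40/4) ≈ 84.29°
|H| = 500 / 40.2 ≈ 12.438
Gain = 20 log₁₀(12.438) ≈ 21.90 dB
∠H = 0.00° − 84.29° = -84.29°

21.9 dB, -84.3°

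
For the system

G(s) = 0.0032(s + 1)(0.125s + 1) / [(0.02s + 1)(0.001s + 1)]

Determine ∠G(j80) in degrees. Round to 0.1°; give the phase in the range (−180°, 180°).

111.0°

At ω = 80 rad/s:
zero (1 + j80·1) = 1 + j80 → |·| ≈ 80.006, ∠ ≈ 89.28°
zero (1 + j80·0.125) = 1 + j10 → |·| ≈ 10.05, ∠ ≈ 84.29°
pole (1 + j80·0.02) = 1 + j1.6 → |·| ≈ 1.8868, ∠ ≈ 57.99°
pole (1 + j80·0.001) = 1 + j0.08 → |·| ≈ 1.0032, ∠ ≈ 4.57°
∠G = (89.28° + 84.29°) − (57.99° + 4.57°) = 111.01°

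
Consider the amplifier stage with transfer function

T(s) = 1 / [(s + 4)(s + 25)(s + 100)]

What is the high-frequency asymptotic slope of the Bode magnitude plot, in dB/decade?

Each pole contributes −20 dB/decade at high frequency; each zero contributes +20 dB/decade.
Net: 0 zero(s) − 3 pole(s) → -60 dB/decade.

-60 dB/decade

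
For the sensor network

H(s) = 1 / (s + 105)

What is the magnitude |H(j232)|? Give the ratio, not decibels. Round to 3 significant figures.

0.00393

At s = jω = j232:
pole (s+105): 105 + j232 → |·| = √(105²+232²) = √64849 ≈ 254.65, ∠ = arctan(232/105) ≈ 65.65°
|H| = 1 / 254.65 ≈ 0.003927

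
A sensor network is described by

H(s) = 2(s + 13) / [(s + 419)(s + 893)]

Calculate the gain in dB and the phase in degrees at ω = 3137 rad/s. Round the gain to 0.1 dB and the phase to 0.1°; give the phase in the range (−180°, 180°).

-64.3 dB, -66.7°

At s = jω = j3137:
zero (s+13): 13 + j3137 → |·| = √(13²+3137²) = √9840938 ≈ 3137, ∠ = arctan(3137/13) ≈ 89.76°
pole (s+419): 419 + j3137 → |·| = √(419²+3137²) = √10016330 ≈ 3164.9, ∠ = arctan(3137/419) ≈ 82.39°
pole (s+893): 893 + j3137 → |·| = √(893²+3137²) = √10638218 ≈ 3261.6, ∠ = arctan(3137/893) ≈ 74.11°
|H| = 2 · 3137 / 1.0323e+07 ≈ 0.00060777
Gain = 20 log₁₀(0.00060777) ≈ -64.33 dB
∠H = 89.76° − 156.50° = -66.74°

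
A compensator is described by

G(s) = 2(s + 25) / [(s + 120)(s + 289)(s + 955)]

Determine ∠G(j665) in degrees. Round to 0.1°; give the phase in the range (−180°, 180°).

At s = jω = j665:
zero (s+25): 25 + j665 → |·| = √(25²+665²) = √442850 ≈ 665.47, ∠ = arctan(665/25) ≈ 87.85°
pole (s+120): 120 + j665 → |·| = √(120²+665²) = √456625 ≈ 675.74, ∠ = arctan(665/120) ≈ 79.77°
pole (s+289): 289 + j665 → |·| = √(289²+665²) = √525746 ≈ 725.08, ∠ = arctan(665/289) ≈ 66.51°
pole (s+955): 955 + j665 → |·| = √(955²+665²) = √1354250 ≈ 1163.7, ∠ = arctan(665/955) ≈ 34.85°
∠G = 87.85° − 181.13° = -93.28°

-93.3°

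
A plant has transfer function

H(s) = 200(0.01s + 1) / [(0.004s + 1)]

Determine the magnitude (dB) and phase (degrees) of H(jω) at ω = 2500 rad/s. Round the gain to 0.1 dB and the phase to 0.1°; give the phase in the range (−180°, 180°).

At ω = 2500 rad/s:
zero (1 + j2500·0.01) = 1 + j25 → |·| ≈ 25.02, ∠ ≈ 87.71°
pole (1 + j2500·0.004) = 1 + j10 → |·| ≈ 10.05, ∠ ≈ 84.29°
|H| = 200 · 25.02 / (10.05) ≈ 497.91
Gain = 20 log₁₀(497.91) ≈ 53.94 dB
∠H = (87.71°) − (84.29°) = 3.42°

53.9 dB, 3.4°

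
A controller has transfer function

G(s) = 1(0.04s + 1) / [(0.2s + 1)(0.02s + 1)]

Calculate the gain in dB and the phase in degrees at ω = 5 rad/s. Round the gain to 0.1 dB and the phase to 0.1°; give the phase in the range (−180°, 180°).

At ω = 5 rad/s:
zero (1 + j5·0.04) = 1 + j0.2 → |·| ≈ 1.0198, ∠ ≈ 11.31°
pole (1 + j5·0.2) = 1 + j1 → |·| ≈ 1.4142, ∠ ≈ 45.00°
pole (1 + j5·0.02) = 1 + j0.1 → |·| ≈ 1.005, ∠ ≈ 5.71°
|G| = 1 · 1.0198 / (1.4142 · 1.005) ≈ 0.71753
Gain = 20 log₁₀(0.71753) ≈ -2.88 dB
∠G = (11.31°) − (45.00° + 5.71°) = -39.40°

-2.9 dB, -39.4°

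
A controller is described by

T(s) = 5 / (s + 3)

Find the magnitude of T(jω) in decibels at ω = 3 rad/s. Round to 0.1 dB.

Substitute s = j3:
Numerator: 5 = 5 + j0
Denominator: (j3) + 3 = 3 + j3
|N| = √(5² + 0²) ≈ 5, ∠N ≈ 0.00°
|D| = √(3² + 3²) ≈ 4.2426, ∠D ≈ 45.00°
|T| = 5 / 4.2426 ≈ 1.1785
Gain = 20 log₁₀(1.1785) ≈ 1.43 dB

1.4 dB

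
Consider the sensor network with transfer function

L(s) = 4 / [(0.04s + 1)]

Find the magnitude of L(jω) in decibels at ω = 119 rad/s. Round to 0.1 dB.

-1.7 dB

At ω = 119 rad/s:
pole (1 + j119·0.04) = 1 + j4.76 → |·| ≈ 4.8639, ∠ ≈ 78.14°
|L| = 4 · 1 / (4.8639) ≈ 0.82239
Gain = 20 log₁₀(0.82239) ≈ -1.70 dB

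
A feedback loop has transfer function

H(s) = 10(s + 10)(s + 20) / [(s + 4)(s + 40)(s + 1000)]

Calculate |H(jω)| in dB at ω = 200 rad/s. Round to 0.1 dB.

At s = jω = j200:
zero (s+10): 10 + j200 → |·| = √(10²+200²) = √40100 ≈ 200.25, ∠ = arctan(200/10) ≈ 87.14°
zero (s+20): 20 + j200 → |·| = √(20²+200²) = √40400 ≈ 201, ∠ = arctan(200/20) ≈ 84.29°
pole (s+4): 4 + j200 → |·| = √(4²+200²) = √40016 ≈ 200.04, ∠ = arctan(200/4) ≈ 88.85°
pole (s+40): 40 + j200 → |·| = √(40²+200²) = √41600 ≈ 203.96, ∠ = arctan(200/40) ≈ 78.69°
pole (s+1000): 1000 + j200 → |·| = √(1000²+200²) = √1040000 ≈ 1019.8, ∠ = arctan(200/1000) ≈ 11.31°
|H| = 10 · 40250 / 4.1608e+07 ≈ 0.0096736
Gain = 20 log₁₀(0.0096736) ≈ -40.29 dB

-40.3 dB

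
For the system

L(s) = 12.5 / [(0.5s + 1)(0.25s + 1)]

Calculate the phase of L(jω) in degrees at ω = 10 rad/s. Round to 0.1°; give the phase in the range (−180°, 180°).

At ω = 10 rad/s:
pole (1 + j10·0.5) = 1 + j5 → |·| ≈ 5.099, ∠ ≈ 78.69°
pole (1 + j10·0.25) = 1 + j2.5 → |·| ≈ 2.6926, ∠ ≈ 68.20°
∠L = (0°) − (78.69° + 68.20°) = -146.89°

-146.9°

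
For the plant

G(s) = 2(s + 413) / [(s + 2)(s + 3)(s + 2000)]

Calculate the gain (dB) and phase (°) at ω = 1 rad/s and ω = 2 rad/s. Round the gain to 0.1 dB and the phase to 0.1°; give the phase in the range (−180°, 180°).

ω = 1: -24.7 dB, -44.9°; ω = 2: -27.9 dB, -78.5°

At s = jω = j1:
zero (s+413): 413 + j1 → |·| = √(413²+1²) = √170570 ≈ 413, ∠ = arctan(1/413) ≈ 0.14°
pole (s+2): 2 + j1 → |·| = √(2²+1²) = √5 ≈ 2.2361, ∠ = arctan(1/2) ≈ 26.57°
pole (s+3): 3 + j1 → |·| = √(3²+1²) = √10 ≈ 3.1623, ∠ = arctan(1/3) ≈ 18.43°
pole (s+2000): 2000 + j1 → |·| = √(2000²+1²) = √4000001 ≈ 2000, ∠ = arctan(1/2000) ≈ 0.03°
|G| = 2 · 413 / 14142 ≈ 0.058408
Gain = 20 log₁₀(0.058408) ≈ -24.67 dB
∠G = 0.14° − 45.03° = -44.89°

At s = jω = j2:
zero (s+413): 413 + j2 → |·| = √(413²+2²) = √170573 ≈ 413, ∠ = arctan(2/413) ≈ 0.28°
pole (s+2): 2 + j2 → |·| = √(2²+2²) = √8 ≈ 2.8284, ∠ = arctan(2/2) ≈ 45.00°
pole (s+3): 3 + j2 → |·| = √(3²+2²) = √13 ≈ 3.6056, ∠ = arctan(2/3) ≈ 33.69°
pole (s+2000): 2000 + j2 → |·| = √(2000²+2²) = √4000004 ≈ 2000, ∠ = arctan(2/2000) ≈ 0.06°
|G| = 2 · 413 / 20396 ≈ 0.040498
Gain = 20 log₁₀(0.040498) ≈ -27.85 dB
∠G = 0.28° − 78.75° = -78.47°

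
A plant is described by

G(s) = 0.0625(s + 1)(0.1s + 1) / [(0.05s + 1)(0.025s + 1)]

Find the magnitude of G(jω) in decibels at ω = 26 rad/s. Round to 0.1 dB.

At ω = 26 rad/s:
zero (1 + j26·1) = 1 + j26 → |·| ≈ 26.019, ∠ ≈ 87.80°
zero (1 + j26·0.1) = 1 + j2.6 → |·| ≈ 2.7857, ∠ ≈ 68.96°
pole (1 + j26·0.05) = 1 + j1.3 → |·| ≈ 1.6401, ∠ ≈ 52.43°
pole (1 + j26·0.025) = 1 + j0.65 → |·| ≈ 1.1927, ∠ ≈ 33.02°
|G| = 0.0625 · 26.019 · 2.7857 / (1.6401 · 1.1927) ≈ 2.3158
Gain = 20 log₁₀(2.3158) ≈ 7.29 dB

7.3 dB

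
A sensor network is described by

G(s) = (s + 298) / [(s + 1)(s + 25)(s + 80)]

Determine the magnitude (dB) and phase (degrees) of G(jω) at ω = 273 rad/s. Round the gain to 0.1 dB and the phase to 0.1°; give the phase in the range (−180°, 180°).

At s = jω = j273:
zero (s+298): 298 + j273 → |·| = √(298²+273²) = √163333 ≈ 404.14, ∠ = arctan(273/298) ≈ 42.49°
pole (s+1): 1 + j273 → |·| = √(1²+273²) = √74530 ≈ 273, ∠ = arctan(273/1) ≈ 89.79°
pole (s+25): 25 + j273 → |·| = √(25²+273²) = √75154 ≈ 274.14, ∠ = arctan(273/25) ≈ 84.77°
pole (s+80): 80 + j273 → |·| = √(80²+273²) = √80929 ≈ 284.48, ∠ = arctan(273/80) ≈ 73.67°
|G| = 1 · 404.14 / 2.1291e+07 ≈ 1.8982e-05
Gain = 20 log₁₀(1.8982e-05) ≈ -94.43 dB
∠G = 42.49° − 248.23° = -205.74° ≡ 154.26° (principal value)

-94.4 dB, 154.3°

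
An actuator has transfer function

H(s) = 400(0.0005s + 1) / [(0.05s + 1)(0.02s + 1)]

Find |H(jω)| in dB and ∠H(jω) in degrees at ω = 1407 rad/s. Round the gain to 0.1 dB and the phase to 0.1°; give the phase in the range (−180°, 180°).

-12.2 dB, -142.0°

At ω = 1407 rad/s:
zero (1 + j1407·0.0005) = 1 + j0.7035 → |·| ≈ 1.2227, ∠ ≈ 35.13°
pole (1 + j1407·0.05) = 1 + j70.35 → |·| ≈ 70.357, ∠ ≈ 89.19°
pole (1 + j1407·0.02) = 1 + j28.14 → |·| ≈ 28.158, ∠ ≈ 87.96°
|H| = 400 · 1.2227 / (70.357 · 28.158) ≈ 0.24687
Gain = 20 log₁₀(0.24687) ≈ -12.15 dB
∠H = (35.13°) − (89.19° + 87.96°) = -142.02°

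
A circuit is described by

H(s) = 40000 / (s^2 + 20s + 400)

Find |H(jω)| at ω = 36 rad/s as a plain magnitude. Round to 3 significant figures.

At s = jω = j36:
quadratic: (j36)² + 20·j36 + 400 = -896 + j720 → |·| ≈ 1149.4, ∠ ≈ 141.22°
|H| = 40000 / 1149.4 ≈ 34.801

34.8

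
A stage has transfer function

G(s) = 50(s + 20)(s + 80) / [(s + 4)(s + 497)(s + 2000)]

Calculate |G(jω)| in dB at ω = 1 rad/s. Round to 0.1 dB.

At s = jω = j1:
zero (s+20): 20 + j1 → |·| = √(20²+1²) = √401 ≈ 20.025, ∠ = arctan(1/20) ≈ 2.86°
zero (s+80): 80 + j1 → |·| = √(80²+1²) = √6401 ≈ 80.006, ∠ = arctan(1/80) ≈ 0.72°
pole (s+4): 4 + j1 → |·| = √(4²+1²) = √17 ≈ 4.1231, ∠ = arctan(1/4) ≈ 14.04°
pole (s+497): 497 + j1 → |·| = √(497²+1²) = √247010 ≈ 497, ∠ = arctan(1/497) ≈ 0.12°
pole (s+2000): 2000 + j1 → |·| = √(2000²+1²) = √4000001 ≈ 2000, ∠ = arctan(1/2000) ≈ 0.03°
|G| = 50 · 1602.1 / 4.0984e+06 ≈ 0.019545
Gain = 20 log₁₀(0.019545) ≈ -34.18 dB

-34.2 dB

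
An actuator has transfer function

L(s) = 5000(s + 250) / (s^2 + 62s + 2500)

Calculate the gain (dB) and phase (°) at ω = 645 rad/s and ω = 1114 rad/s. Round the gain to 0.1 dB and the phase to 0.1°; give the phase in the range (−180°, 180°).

ω = 645: 18.4 dB, -105.7°; ω = 1114: 13.3 dB, -99.5°

At s = jω = j645:
zero (s+250): 250 + j645 → |·| = √(250²+645²) = √478525 ≈ 691.76, ∠ = arctan(645/250) ≈ 68.81°
quadratic: (j645)² + 62·j645 + 2500 = -413525 + j39990 → |·| ≈ 4.1545e+05, ∠ ≈ 174.48°
|L| = 5000 · 691.76 / 4.1545e+05 ≈ 8.3254
Gain = 20 log₁₀(8.3254) ≈ 18.41 dB
∠L = 68.81° − 174.48° = -105.67°

At s = jω = j1114:
zero (s+250): 250 + j1114 → |·| = √(250²+1114²) = √1303496 ≈ 1141.7, ∠ = arctan(1114/250) ≈ 77.35°
quadratic: (j1114)² + 62·j1114 + 2500 = -1238496 + j69068 → |·| ≈ 1.2404e+06, ∠ ≈ 176.81°
|L| = 5000 · 1141.7 / 1.2404e+06 ≈ 4.6021
Gain = 20 log₁₀(4.6021) ≈ 13.26 dB
∠L = 77.35° − 176.81° = -99.46°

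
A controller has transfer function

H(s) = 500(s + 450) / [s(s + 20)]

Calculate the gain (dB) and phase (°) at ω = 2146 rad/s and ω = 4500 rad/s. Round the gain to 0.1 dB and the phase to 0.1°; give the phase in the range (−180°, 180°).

ω = 2146: -12.5 dB, -101.3°; ω = 4500: -19.0 dB, -95.5°

At s = jω = j2146:
zero (s+450): 450 + j2146 → |·| = √(450²+2146²) = √4807816 ≈ 2192.7, ∠ = arctan(2146/450) ≈ 78.16°
pole (s+20): 20 + j2146 → |·| = √(20²+2146²) = √4605716 ≈ 2146.1, ∠ = arctan(2146/20) ≈ 89.47°
pole at origin: |s| = 2146, ∠ = 90.00° (in denominator)
|H| = 500 · 2192.7 / 4.6055e+06 ≈ 0.23805
Gain = 20 log₁₀(0.23805) ≈ -12.47 dB
∠H = 78.16° − 179.47° = -101.31°

At s = jω = j4500:
zero (s+450): 450 + j4500 → |·| = √(450²+4500²) = √20452500 ≈ 4522.4, ∠ = arctan(4500/450) ≈ 84.29°
pole (s+20): 20 + j4500 → |·| = √(20²+4500²) = √20250400 ≈ 4500, ∠ = arctan(4500/20) ≈ 89.75°
pole at origin: |s| = 4500, ∠ = 90.00° (in denominator)
|H| = 500 · 4522.4 / 2.025e+07 ≈ 0.11166
Gain = 20 log₁₀(0.11166) ≈ -19.04 dB
∠H = 84.29° − 179.75° = -95.46°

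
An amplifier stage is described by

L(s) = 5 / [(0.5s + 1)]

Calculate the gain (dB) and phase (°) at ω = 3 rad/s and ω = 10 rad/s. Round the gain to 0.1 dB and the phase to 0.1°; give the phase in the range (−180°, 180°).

ω = 3: 8.9 dB, -56.3°; ω = 10: -0.2 dB, -78.7°

At ω = 3 rad/s:
pole (1 + j3·0.5) = 1 + j1.5 → |·| ≈ 1.8028, ∠ ≈ 56.31°
|L| = 5 · 1 / (1.8028) ≈ 2.7735
Gain = 20 log₁₀(2.7735) ≈ 8.86 dB
∠L = (0°) − (56.31°) = -56.31°

At ω = 10 rad/s:
pole (1 + j10·0.5) = 1 + j5 → |·| ≈ 5.099, ∠ ≈ 78.69°
|L| = 5 · 1 / (5.099) ≈ 0.98058
Gain = 20 log₁₀(0.98058) ≈ -0.17 dB
∠L = (0°) − (78.69°) = -78.69°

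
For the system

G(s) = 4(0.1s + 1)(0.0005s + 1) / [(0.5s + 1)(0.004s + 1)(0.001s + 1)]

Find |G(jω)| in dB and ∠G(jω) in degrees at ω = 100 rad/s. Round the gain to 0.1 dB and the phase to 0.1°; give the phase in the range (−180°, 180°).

At ω = 100 rad/s:
zero (1 + j100·0.1) = 1 + j10 → |·| ≈ 10.05, ∠ ≈ 84.29°
zero (1 + j100·0.0005) = 1 + j0.05 → |·| ≈ 1.0012, ∠ ≈ 2.86°
pole (1 + j100·0.5) = 1 + j50 → |·| ≈ 50.01, ∠ ≈ 88.85°
pole (1 + j100·0.004) = 1 + j0.4 → |·| ≈ 1.077, ∠ ≈ 21.80°
pole (1 + j100·0.001) = 1 + j0.1 → |·| ≈ 1.005, ∠ ≈ 5.71°
|G| = 4 · 10.05 · 1.0012 / (50.01 · 1.077 · 1.005) ≈ 0.74355
Gain = 20 log₁₀(0.74355) ≈ -2.57 dB
∠G = (84.29° + 2.86°) − (88.85° + 21.80° + 5.71°) = -29.21°

-2.6 dB, -29.2°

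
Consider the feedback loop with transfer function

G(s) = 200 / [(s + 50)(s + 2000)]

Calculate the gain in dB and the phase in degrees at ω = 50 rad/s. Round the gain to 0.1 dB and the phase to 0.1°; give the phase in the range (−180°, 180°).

At s = jω = j50:
pole (s+50): 50 + j50 → |·| = √(50²+50²) = √5000 ≈ 70.711, ∠ = arctan(50/50) ≈ 45.00°
pole (s+2000): 2000 + j50 → |·| = √(2000²+50²) = √4002500 ≈ 2000.6, ∠ = arctan(50/2000) ≈ 1.43°
|G| = 200 / 1.4146e+05 ≈ 0.0014138
Gain = 20 log₁₀(0.0014138) ≈ -56.99 dB
∠G = 0.00° − 46.43° = -46.43°

-57.0 dB, -46.4°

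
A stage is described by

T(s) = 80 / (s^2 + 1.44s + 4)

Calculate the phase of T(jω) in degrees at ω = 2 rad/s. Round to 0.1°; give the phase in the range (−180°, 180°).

-90.0°

At s = jω = j2:
quadratic: (j2)² + 1.44·j2 + 4 = 0 + j2.88 → |·| ≈ 2.88, ∠ ≈ 90.00°
∠T = 0.00° − 90.00° = -90.00°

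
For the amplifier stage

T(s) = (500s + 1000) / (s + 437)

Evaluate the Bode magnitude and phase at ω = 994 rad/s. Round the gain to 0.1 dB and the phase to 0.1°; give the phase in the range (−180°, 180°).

Substitute s = j994:
Numerator: 500(j994) + 1000 = 1000 + j497000
Denominator: (j994) + 437 = 437 + j994
|N| = √(1000² + 497000²) ≈ 4.97e+05, ∠N ≈ 89.88°
|D| = √(437² + 994²) ≈ 1085.8, ∠D ≈ 66.27°
|T| = 4.97e+05 / 1085.8 ≈ 457.73
Gain = 20 log₁₀(457.73) ≈ 53.21 dB
∠T = 89.88° − 66.27° = 23.61°

53.2 dB, 23.6°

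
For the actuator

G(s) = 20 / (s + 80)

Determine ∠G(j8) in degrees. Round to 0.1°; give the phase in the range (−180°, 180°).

-5.7°

Substitute s = j8:
Numerator: 20 = 20 + j0
Denominator: (j8) + 80 = 80 + j8
|N| = √(20² + 0²) ≈ 20, ∠N ≈ 0.00°
|D| = √(80² + 8²) ≈ 80.399, ∠D ≈ 5.71°
∠G = 0.00° − 5.71° = -5.71°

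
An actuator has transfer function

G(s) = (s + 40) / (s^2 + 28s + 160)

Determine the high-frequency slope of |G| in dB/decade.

-20 dB/decade

Each pole contributes −20 dB/decade at high frequency; each zero contributes +20 dB/decade.
Net: 1 zero(s) − 2 pole(s) → -20 dB/decade.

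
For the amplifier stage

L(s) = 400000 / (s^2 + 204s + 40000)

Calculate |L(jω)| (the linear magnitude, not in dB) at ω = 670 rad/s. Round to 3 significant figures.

0.928

At s = jω = j670:
quadratic: (j670)² + 204·j670 + 40000 = -408900 + j136680 → |·| ≈ 4.3114e+05, ∠ ≈ 161.52°
|L| = 400000 / 4.3114e+05 ≈ 0.92777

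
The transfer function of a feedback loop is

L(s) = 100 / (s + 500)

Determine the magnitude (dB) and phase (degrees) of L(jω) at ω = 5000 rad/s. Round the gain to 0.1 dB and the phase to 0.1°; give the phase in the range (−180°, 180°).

At s = jω = j5000:
pole (s+500): 500 + j5000 → |·| = √(500²+5000²) = √25250000 ≈ 5024.9, ∠ = arctan(5000/500) ≈ 84.29°
|L| = 100 / 5024.9 ≈ 0.019901
Gain = 20 log₁₀(0.019901) ≈ -34.02 dB
∠L = 0.00° − 84.29° = -84.29°

-34.0 dB, -84.3°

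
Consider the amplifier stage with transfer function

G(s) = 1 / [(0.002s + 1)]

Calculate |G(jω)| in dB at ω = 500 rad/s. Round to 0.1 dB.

At ω = 500 rad/s:
pole (1 + j500·0.002) = 1 + j1 → |·| ≈ 1.4142, ∠ ≈ 45.00°
|G| = 1 · 1 / (1.4142) ≈ 0.70711
Gain = 20 log₁₀(0.70711) ≈ -3.01 dB

-3.0 dB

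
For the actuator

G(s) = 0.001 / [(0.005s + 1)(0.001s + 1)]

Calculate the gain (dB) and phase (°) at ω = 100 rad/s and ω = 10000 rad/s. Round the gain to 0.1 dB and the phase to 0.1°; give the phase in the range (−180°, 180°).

At ω = 100 rad/s:
pole (1 + j100·0.005) = 1 + j0.5 → |·| ≈ 1.118, ∠ ≈ 26.57°
pole (1 + j100·0.001) = 1 + j0.1 → |·| ≈ 1.005, ∠ ≈ 5.71°
|G| = 0.001 · 1 / (1.118 · 1.005) ≈ 0.00089
Gain = 20 log₁₀(0.00089) ≈ -61.01 dB
∠G = (0°) − (26.57° + 5.71°) = -32.28°

At ω = 10000 rad/s:
pole (1 + j10000·0.005) = 1 + j50 → |·| ≈ 50.01, ∠ ≈ 88.85°
pole (1 + j10000·0.001) = 1 + j10 → |·| ≈ 10.05, ∠ ≈ 84.29°
|G| = 0.001 · 1 / (50.01 · 10.05) ≈ 1.9897e-06
Gain = 20 log₁₀(1.9897e-06) ≈ -114.02 dB
∠G = (0°) − (88.85° + 84.29°) = -173.14°

ω = 100: -61.0 dB, -32.3°; ω = 10000: -114.0 dB, -173.1°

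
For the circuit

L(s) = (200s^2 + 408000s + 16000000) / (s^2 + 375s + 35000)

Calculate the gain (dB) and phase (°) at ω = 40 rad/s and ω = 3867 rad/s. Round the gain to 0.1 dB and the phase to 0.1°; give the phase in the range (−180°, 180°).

Substitute s = j40:
Numerator: 200(j40)^2 + 408000(j40) + 16000000 = 15680000 + j16320000
Denominator: (j40)^2 + 375(j40) + 35000 = 33400 + j15000
|N| = √(15680000² + 16320000²) ≈ 2.2632e+07, ∠N ≈ 46.15°
|D| = √(33400² + 15000²) ≈ 36614, ∠D ≈ 24.18°
|L| = 2.2632e+07 / 36614 ≈ 618.12
Gain = 20 log₁₀(618.12) ≈ 55.82 dB
∠L = 46.15° − 24.18° = 21.97°

Substitute s = j3867:
Numerator: 200(j3867)^2 + 408000(j3867) + 16000000 = -2974737800 + j1577736000
Denominator: (j3867)^2 + 375(j3867) + 35000 = -14918689 + j1450125
|N| = √(2974737800² + 1577736000²) ≈ 3.3672e+09, ∠N ≈ 152.06°
|D| = √(14918689² + 1450125²) ≈ 1.4989e+07, ∠D ≈ 174.45°
|L| = 3.3672e+09 / 1.4989e+07 ≈ 224.64
Gain = 20 log₁₀(224.64) ≈ 47.03 dB
∠L = 152.06° − 174.45° = -22.39°

ω = 40: 55.8 dB, 22.0°; ω = 3867: 47.0 dB, -22.4°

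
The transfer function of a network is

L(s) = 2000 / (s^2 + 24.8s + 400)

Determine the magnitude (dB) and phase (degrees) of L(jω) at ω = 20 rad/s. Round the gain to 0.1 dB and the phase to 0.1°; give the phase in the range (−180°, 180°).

12.1 dB, -90.0°

At s = jω = j20:
quadratic: (j20)² + 24.8·j20 + 400 = 0 + j496 → |·| ≈ 496, ∠ ≈ 90.00°
|L| = 2000 / 496 ≈ 4.0323
Gain = 20 log₁₀(4.0323) ≈ 12.11 dB
∠L = 0.00° − 90.00° = -90.00°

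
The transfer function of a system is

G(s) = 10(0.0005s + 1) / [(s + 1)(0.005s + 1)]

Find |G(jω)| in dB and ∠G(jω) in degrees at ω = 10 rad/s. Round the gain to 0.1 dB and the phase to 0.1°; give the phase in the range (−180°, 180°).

At ω = 10 rad/s:
zero (1 + j10·0.0005) = 1 + j0.005 → |·| ≈ 1, ∠ ≈ 0.29°
pole (1 + j10·1) = 1 + j10 → |·| ≈ 10.05, ∠ ≈ 84.29°
pole (1 + j10·0.005) = 1 + j0.05 → |·| ≈ 1.0012, ∠ ≈ 2.86°
|G| = 10 · 1 / (10.05 · 1.0012) ≈ 0.99383
Gain = 20 log₁₀(0.99383) ≈ -0.05 dB
∠G = (0.29°) − (84.29° + 2.86°) = -86.86°

-0.1 dB, -86.9°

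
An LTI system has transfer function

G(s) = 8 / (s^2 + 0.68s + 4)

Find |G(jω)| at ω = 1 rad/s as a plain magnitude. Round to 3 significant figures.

2.60

At s = jω = j1:
quadratic: (j1)² + 0.68·j1 + 4 = 3 + j0.68 → |·| ≈ 3.0761, ∠ ≈ 12.77°
|G| = 8 / 3.0761 ≈ 2.6007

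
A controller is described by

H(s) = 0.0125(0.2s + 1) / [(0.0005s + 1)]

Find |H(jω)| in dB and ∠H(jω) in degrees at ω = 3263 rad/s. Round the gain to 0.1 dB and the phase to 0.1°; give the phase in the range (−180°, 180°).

12.6 dB, 31.4°

At ω = 3263 rad/s:
zero (1 + j3263·0.2) = 1 + j652.6 → |·| ≈ 652.6, ∠ ≈ 89.91°
pole (1 + j3263·0.0005) = 1 + j1.6315 → |·| ≈ 1.9136, ∠ ≈ 58.49°
|H| = 0.0125 · 652.6 / (1.9136) ≈ 4.2629
Gain = 20 log₁₀(4.2629) ≈ 12.59 dB
∠H = (89.91°) − (58.49°) = 31.42°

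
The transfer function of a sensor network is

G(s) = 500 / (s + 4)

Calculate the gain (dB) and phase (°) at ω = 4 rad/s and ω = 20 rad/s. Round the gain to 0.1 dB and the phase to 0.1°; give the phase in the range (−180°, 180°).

Substitute s = j4:
Numerator: 500 = 500 + j0
Denominator: (j4) + 4 = 4 + j4
|N| = √(500² + 0²) ≈ 500, ∠N ≈ 0.00°
|D| = √(4² + 4²) ≈ 5.6569, ∠D ≈ 45.00°
|G| = 500 / 5.6569 ≈ 88.388
Gain = 20 log₁₀(88.388) ≈ 38.93 dB
∠G = 0.00° − 45.00° = -45.00°

Substitute s = j20:
Numerator: 500 = 500 + j0
Denominator: (j20) + 4 = 4 + j20
|N| = √(500² + 0²) ≈ 500, ∠N ≈ 0.00°
|D| = √(4² + 20²) ≈ 20.396, ∠D ≈ 78.69°
|G| = 500 / 20.396 ≈ 24.515
Gain = 20 log₁₀(24.515) ≈ 27.79 dB
∠G = 0.00° − 78.69° = -78.69°

ω = 4: 38.9 dB, -45.0°; ω = 20: 27.8 dB, -78.7°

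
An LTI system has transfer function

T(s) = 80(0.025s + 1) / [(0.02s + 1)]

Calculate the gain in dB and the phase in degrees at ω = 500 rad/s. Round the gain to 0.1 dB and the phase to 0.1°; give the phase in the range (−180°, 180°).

At ω = 500 rad/s:
zero (1 + j500·0.025) = 1 + j12.5 → |·| ≈ 12.54, ∠ ≈ 85.43°
pole (1 + j500·0.02) = 1 + j10 → |·| ≈ 10.05, ∠ ≈ 84.29°
|T| = 80 · 12.54 / (10.05) ≈ 99.821
Gain = 20 log₁₀(99.821) ≈ 39.98 dB
∠T = (85.43°) − (84.29°) = 1.14°

40.0 dB, 1.1°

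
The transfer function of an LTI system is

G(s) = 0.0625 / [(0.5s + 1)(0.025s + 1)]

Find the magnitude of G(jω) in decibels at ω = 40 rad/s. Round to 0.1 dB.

At ω = 40 rad/s:
pole (1 + j40·0.5) = 1 + j20 → |·| ≈ 20.025, ∠ ≈ 87.14°
pole (1 + j40·0.025) = 1 + j1 → |·| ≈ 1.4142, ∠ ≈ 45.00°
|G| = 0.0625 · 1 / (20.025 · 1.4142) ≈ 0.002207
Gain = 20 log₁₀(0.002207) ≈ -53.12 dB

-53.1 dB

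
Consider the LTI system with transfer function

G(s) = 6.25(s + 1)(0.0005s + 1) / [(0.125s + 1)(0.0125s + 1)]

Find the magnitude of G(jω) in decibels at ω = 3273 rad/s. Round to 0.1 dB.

7.4 dB

At ω = 3273 rad/s:
zero (1 + j3273·1) = 1 + j3273 → |·| ≈ 3273, ∠ ≈ 89.98°
zero (1 + j3273·0.0005) = 1 + j1.6365 → |·| ≈ 1.9178, ∠ ≈ 58.57°
pole (1 + j3273·0.125) = 1 + j409.125 → |·| ≈ 409.13, ∠ ≈ 89.86°
pole (1 + j3273·0.0125) = 1 + j40.9125 → |·| ≈ 40.925, ∠ ≈ 88.60°
|G| = 6.25 · 3273 · 1.9178 / (409.13 · 40.925) ≈ 2.343
Gain = 20 log₁₀(2.343) ≈ 7.40 dB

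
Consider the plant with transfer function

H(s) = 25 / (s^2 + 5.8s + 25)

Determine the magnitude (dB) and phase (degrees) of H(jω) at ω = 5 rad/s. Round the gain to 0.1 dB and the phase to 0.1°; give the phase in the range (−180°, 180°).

At s = jω = j5:
quadratic: (j5)² + 5.8·j5 + 25 = 0 + j29 → |·| ≈ 29, ∠ ≈ 90.00°
|H| = 25 / 29 ≈ 0.86207
Gain = 20 log₁₀(0.86207) ≈ -1.29 dB
∠H = 0.00° − 90.00° = -90.00°

-1.3 dB, -90.0°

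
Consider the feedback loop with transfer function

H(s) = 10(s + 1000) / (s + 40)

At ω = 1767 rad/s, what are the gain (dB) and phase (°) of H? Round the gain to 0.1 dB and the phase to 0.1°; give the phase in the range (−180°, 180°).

At s = jω = j1767:
zero (s+1000): 1000 + j1767 → |·| = √(1000²+1767²) = √4122289 ≈ 2030.3, ∠ = arctan(1767/1000) ≈ 60.49°
pole (s+40): 40 + j1767 → |·| = √(40²+1767²) = √3123889 ≈ 1767.5, ∠ = arctan(1767/40) ≈ 88.70°
|H| = 10 · 2030.3 / 1767.5 ≈ 11.487
Gain = 20 log₁₀(11.487) ≈ 21.20 dB
∠H = 60.49° − 88.70° = -28.21°

21.2 dB, -28.2°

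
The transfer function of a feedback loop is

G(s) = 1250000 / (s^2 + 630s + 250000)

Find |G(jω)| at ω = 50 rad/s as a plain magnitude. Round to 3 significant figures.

5.01

At s = jω = j50:
quadratic: (j50)² + 630·j50 + 250000 = 247500 + j31500 → |·| ≈ 2.495e+05, ∠ ≈ 7.25°
|G| = 1250000 / 2.495e+05 ≈ 5.01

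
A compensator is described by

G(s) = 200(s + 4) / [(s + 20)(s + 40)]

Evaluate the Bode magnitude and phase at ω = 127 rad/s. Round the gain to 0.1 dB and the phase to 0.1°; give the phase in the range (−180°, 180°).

At s = jω = j127:
zero (s+4): 4 + j127 → |·| = √(4²+127²) = √16145 ≈ 127.06, ∠ = arctan(127/4) ≈ 88.20°
pole (s+20): 20 + j127 → |·| = √(20²+127²) = √16529 ≈ 128.57, ∠ = arctan(127/20) ≈ 81.05°
pole (s+40): 40 + j127 → |·| = √(40²+127²) = √17729 ≈ 133.15, ∠ = arctan(127/40) ≈ 72.52°
|G| = 200 · 127.06 / 17119 ≈ 1.4844
Gain = 20 log₁₀(1.4844) ≈ 3.43 dB
∠G = 88.20° − 153.57° = -65.37°

3.4 dB, -65.4°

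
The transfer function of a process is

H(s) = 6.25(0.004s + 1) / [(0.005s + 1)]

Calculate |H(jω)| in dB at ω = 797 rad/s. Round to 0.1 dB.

14.1 dB

At ω = 797 rad/s:
zero (1 + j797·0.004) = 1 + j3.188 → |·| ≈ 3.3412, ∠ ≈ 72.58°
pole (1 + j797·0.005) = 1 + j3.985 → |·| ≈ 4.1086, ∠ ≈ 75.91°
|H| = 6.25 · 3.3412 / (4.1086) ≈ 5.0826
Gain = 20 log₁₀(5.0826) ≈ 14.12 dB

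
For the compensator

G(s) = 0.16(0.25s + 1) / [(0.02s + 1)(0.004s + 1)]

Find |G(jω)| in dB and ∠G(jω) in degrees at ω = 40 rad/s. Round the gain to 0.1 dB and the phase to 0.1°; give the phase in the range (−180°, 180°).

1.9 dB, 36.5°

At ω = 40 rad/s:
zero (1 + j40·0.25) = 1 + j10 → |·| ≈ 10.05, ∠ ≈ 84.29°
pole (1 + j40·0.02) = 1 + j0.8 → |·| ≈ 1.2806, ∠ ≈ 38.66°
pole (1 + j40·0.004) = 1 + j0.16 → |·| ≈ 1.0127, ∠ ≈ 9.09°
|G| = 0.16 · 10.05 / (1.2806 · 1.0127) ≈ 1.2399
Gain = 20 log₁₀(1.2399) ≈ 1.87 dB
∠G = (84.29°) − (38.66° + 9.09°) = 36.54°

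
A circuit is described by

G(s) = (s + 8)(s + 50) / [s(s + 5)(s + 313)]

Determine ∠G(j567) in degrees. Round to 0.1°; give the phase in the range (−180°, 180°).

At s = jω = j567:
zero (s+8): 8 + j567 → |·| = √(8²+567²) = √321553 ≈ 567.06, ∠ = arctan(567/8) ≈ 89.19°
zero (s+50): 50 + j567 → |·| = √(50²+567²) = √323989 ≈ 569.2, ∠ = arctan(567/50) ≈ 84.96°
pole (s+5): 5 + j567 → |·| = √(5²+567²) = √321514 ≈ 567.02, ∠ = arctan(567/5) ≈ 89.49°
pole (s+313): 313 + j567 → |·| = √(313²+567²) = √419458 ≈ 647.66, ∠ = arctan(567/313) ≈ 61.10°
pole at origin: |s| = 567, ∠ = 90.00° (in denominator)
∠G = 174.15° − 240.59° = -66.44°

-66.4°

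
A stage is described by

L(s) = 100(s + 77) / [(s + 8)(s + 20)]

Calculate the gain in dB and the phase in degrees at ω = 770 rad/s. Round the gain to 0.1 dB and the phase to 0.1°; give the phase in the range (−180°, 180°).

-17.7 dB, -93.6°

At s = jω = j770:
zero (s+77): 77 + j770 → |·| = √(77²+770²) = √598829 ≈ 773.84, ∠ = arctan(770/77) ≈ 84.29°
pole (s+8): 8 + j770 → |·| = √(8²+770²) = √592964 ≈ 770.04, ∠ = arctan(770/8) ≈ 89.40°
pole (s+20): 20 + j770 → |·| = √(20²+770²) = √593300 ≈ 770.26, ∠ = arctan(770/20) ≈ 88.51°
|L| = 100 · 773.84 / 5.9313e+05 ≈ 0.13047
Gain = 20 log₁₀(0.13047) ≈ -17.69 dB
∠L = 84.29° − 177.91° = -93.62°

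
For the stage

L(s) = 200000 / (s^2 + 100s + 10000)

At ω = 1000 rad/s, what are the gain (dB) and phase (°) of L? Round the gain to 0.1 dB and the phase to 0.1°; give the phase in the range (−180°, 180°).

At s = jω = j1000:
quadratic: (j1000)² + 100·j1000 + 10000 = -990000 + j100000 → |·| ≈ 9.9504e+05, ∠ ≈ 174.23°
|L| = 200000 / 9.9504e+05 ≈ 0.201
Gain = 20 log₁₀(0.201) ≈ -13.94 dB
∠L = 0.00° − 174.23° = -174.23°

-13.9 dB, -174.2°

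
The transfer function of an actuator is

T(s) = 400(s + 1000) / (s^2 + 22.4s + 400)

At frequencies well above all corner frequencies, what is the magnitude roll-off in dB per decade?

-20 dB/decade

Each pole contributes −20 dB/decade at high frequency; each zero contributes +20 dB/decade.
Net: 1 zero(s) − 2 pole(s) → -20 dB/decade.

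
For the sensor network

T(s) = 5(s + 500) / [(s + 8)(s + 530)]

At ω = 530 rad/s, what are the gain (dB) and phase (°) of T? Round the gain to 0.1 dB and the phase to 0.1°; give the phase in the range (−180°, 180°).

At s = jω = j530:
zero (s+500): 500 + j530 → |·| = √(500²+530²) = √530900 ≈ 728.63, ∠ = arctan(530/500) ≈ 46.67°
pole (s+8): 8 + j530 → |·| = √(8²+530²) = √280964 ≈ 530.06, ∠ = arctan(530/8) ≈ 89.14°
pole (s+530): 530 + j530 → |·| = √(530²+530²) = √561800 ≈ 749.53, ∠ = arctan(530/530) ≈ 45.00°
|T| = 5 · 728.63 / 3.973e+05 ≈ 0.0091698
Gain = 20 log₁₀(0.0091698) ≈ -40.75 dB
∠T = 46.67° − 134.14° = -87.47°

-40.8 dB, -87.5°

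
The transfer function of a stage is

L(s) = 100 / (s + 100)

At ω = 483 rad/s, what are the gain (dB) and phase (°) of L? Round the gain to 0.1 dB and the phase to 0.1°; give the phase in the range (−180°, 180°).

-13.9 dB, -78.3°

At s = jω = j483:
pole (s+100): 100 + j483 → |·| = √(100²+483²) = √243289 ≈ 493.24, ∠ = arctan(483/100) ≈ 78.30°
|L| = 100 / 493.24 ≈ 0.20274
Gain = 20 log₁₀(0.20274) ≈ -13.86 dB
∠L = 0.00° − 78.30° = -78.30°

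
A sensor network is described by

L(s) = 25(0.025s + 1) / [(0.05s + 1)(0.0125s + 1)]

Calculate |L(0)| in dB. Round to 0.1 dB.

28.0 dB

L(0) = 25 · 1 / 1 = 25
20 log₁₀(25) ≈ 27.96 dB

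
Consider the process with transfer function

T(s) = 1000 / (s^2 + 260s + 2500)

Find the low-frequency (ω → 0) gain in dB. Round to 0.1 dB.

T(0) = 1000 / 2500 = 0.4
20 log₁₀(0.4) ≈ -7.96 dB

-8.0 dB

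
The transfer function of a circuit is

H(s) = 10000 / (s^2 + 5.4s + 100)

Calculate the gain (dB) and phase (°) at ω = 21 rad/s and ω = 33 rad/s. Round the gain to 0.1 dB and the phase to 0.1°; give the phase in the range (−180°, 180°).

At s = jω = j21:
quadratic: (j21)² + 5.4·j21 + 100 = -341 + j113.4 → |·| ≈ 359.36, ∠ ≈ 161.61°
|H| = 10000 / 359.36 ≈ 27.827
Gain = 20 log₁₀(27.827) ≈ 28.89 dB
∠H = 0.00° − 161.61° = -161.61°

At s = jω = j33:
quadratic: (j33)² + 5.4·j33 + 100 = -989 + j178.2 → |·| ≈ 1004.9, ∠ ≈ 169.79°
|H| = 10000 / 1004.9 ≈ 9.9512
Gain = 20 log₁₀(9.9512) ≈ 19.96 dB
∠H = 0.00° − 169.79° = -169.79°

ω = 21: 28.9 dB, -161.6°; ω = 33: 20.0 dB, -169.8°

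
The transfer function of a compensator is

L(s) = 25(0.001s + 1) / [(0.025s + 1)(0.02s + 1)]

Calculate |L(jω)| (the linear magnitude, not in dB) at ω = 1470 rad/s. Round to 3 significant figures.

0.0411

At ω = 1470 rad/s:
zero (1 + j1470·0.001) = 1 + j1.47 → |·| ≈ 1.7779, ∠ ≈ 55.77°
pole (1 + j1470·0.025) = 1 + j36.75 → |·| ≈ 36.764, ∠ ≈ 88.44°
pole (1 + j1470·0.02) = 1 + j29.4 → |·| ≈ 29.417, ∠ ≈ 88.05°
|L| = 25 · 1.7779 / (36.764 · 29.417) ≈ 0.041099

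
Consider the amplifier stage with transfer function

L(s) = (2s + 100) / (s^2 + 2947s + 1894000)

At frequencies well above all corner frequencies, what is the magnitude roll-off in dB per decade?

-20 dB/decade

Each pole contributes −20 dB/decade at high frequency; each zero contributes +20 dB/decade.
Net: 1 zero(s) − 2 pole(s) → -20 dB/decade.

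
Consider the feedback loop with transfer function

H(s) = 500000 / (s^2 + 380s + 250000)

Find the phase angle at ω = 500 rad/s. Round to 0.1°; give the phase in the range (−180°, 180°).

At s = jω = j500:
quadratic: (j500)² + 380·j500 + 250000 = 0 + j190000 → |·| ≈ 1.9e+05, ∠ ≈ 90.00°
∠H = 0.00° − 90.00° = -90.00°

-90.0°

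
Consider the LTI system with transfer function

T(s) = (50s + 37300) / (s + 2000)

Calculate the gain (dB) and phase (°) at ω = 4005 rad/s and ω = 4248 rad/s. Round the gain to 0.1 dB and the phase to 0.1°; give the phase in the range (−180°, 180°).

ω = 4005: 33.2 dB, 16.0°; ω = 4248: 33.2 dB, 15.3°

Substitute s = j4005:
Numerator: 50(j4005) + 37300 = 37300 + j200250
Denominator: (j4005) + 2000 = 2000 + j4005
|N| = √(37300² + 200250²) ≈ 2.0369e+05, ∠N ≈ 79.45°
|D| = √(2000² + 4005²) ≈ 4476.6, ∠D ≈ 63.46°
|T| = 2.0369e+05 / 4476.6 ≈ 45.501
Gain = 20 log₁₀(45.501) ≈ 33.16 dB
∠T = 79.45° − 63.46° = 15.99°

Substitute s = j4248:
Numerator: 50(j4248) + 37300 = 37300 + j212400
Denominator: (j4248) + 2000 = 2000 + j4248
|N| = √(37300² + 212400²) ≈ 2.1565e+05, ∠N ≈ 80.04°
|D| = √(2000² + 4248²) ≈ 4695.3, ∠D ≈ 64.79°
|T| = 2.1565e+05 / 4695.3 ≈ 45.929
Gain = 20 log₁₀(45.929) ≈ 33.24 dB
∠T = 80.04° − 64.79° = 15.25°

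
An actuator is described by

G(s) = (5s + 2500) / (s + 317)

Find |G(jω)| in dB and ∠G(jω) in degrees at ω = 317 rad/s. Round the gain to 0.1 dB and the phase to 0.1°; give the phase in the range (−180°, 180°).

16.4 dB, -12.6°

Substitute s = j317:
Numerator: 5(j317) + 2500 = 2500 + j1585
Denominator: (j317) + 317 = 317 + j317
|N| = √(2500² + 1585²) ≈ 2960.1, ∠N ≈ 32.37°
|D| = √(317² + 317²) ≈ 448.31, ∠D ≈ 45.00°
|G| = 2960.1 / 448.31 ≈ 6.6028
Gain = 20 log₁₀(6.6028) ≈ 16.39 dB
∠G = 32.37° − 45.00° = -12.63°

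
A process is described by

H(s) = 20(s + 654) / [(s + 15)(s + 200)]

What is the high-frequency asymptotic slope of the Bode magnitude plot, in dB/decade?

-20 dB/decade

Each pole contributes −20 dB/decade at high frequency; each zero contributes +20 dB/decade.
Net: 1 zero(s) − 2 pole(s) → -20 dB/decade.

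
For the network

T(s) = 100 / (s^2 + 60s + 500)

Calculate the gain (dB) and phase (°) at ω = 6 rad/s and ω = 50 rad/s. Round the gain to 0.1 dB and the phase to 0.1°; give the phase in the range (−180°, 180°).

ω = 6: -15.4 dB, -37.8°; ω = 50: -31.1 dB, -123.7°

Substitute s = j6:
Numerator: 100 = 100 + j0
Denominator: (j6)^2 + 60(j6) + 500 = 464 + j360
|N| = √(100² + 0²) ≈ 100, ∠N ≈ 0.00°
|D| = √(464² + 360²) ≈ 587.28, ∠D ≈ 37.81°
|T| = 100 / 587.28 ≈ 0.17028
Gain = 20 log₁₀(0.17028) ≈ -15.38 dB
∠T = 0.00° − 37.81° = -37.81°

Substitute s = j50:
Numerator: 100 = 100 + j0
Denominator: (j50)^2 + 60(j50) + 500 = -2000 + j3000
|N| = √(100² + 0²) ≈ 100, ∠N ≈ 0.00°
|D| = √(2000² + 3000²) ≈ 3605.6, ∠D ≈ 123.69°
|T| = 100 / 3605.6 ≈ 0.027735
Gain = 20 log₁₀(0.027735) ≈ -31.14 dB
∠T = 0.00° − 123.69° = -123.69°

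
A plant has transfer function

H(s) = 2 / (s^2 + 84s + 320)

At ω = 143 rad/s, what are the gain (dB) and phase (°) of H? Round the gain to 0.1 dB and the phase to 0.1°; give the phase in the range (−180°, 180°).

-81.4 dB, -149.2°

Substitute s = j143:
Numerator: 2 = 2 + j0
Denominator: (j143)^2 + 84(j143) + 320 = -20129 + j12012
|N| = √(2² + 0²) ≈ 2, ∠N ≈ 0.00°
|D| = √(20129² + 12012²) ≈ 23441, ∠D ≈ 149.17°
|H| = 2 / 23441 ≈ 8.5321e-05
Gain = 20 log₁₀(8.5321e-05) ≈ -81.38 dB
∠H = 0.00° − 149.17° = -149.17°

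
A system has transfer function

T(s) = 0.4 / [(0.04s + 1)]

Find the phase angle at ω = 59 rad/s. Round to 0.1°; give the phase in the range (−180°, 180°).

-67.0°

At ω = 59 rad/s:
pole (1 + j59·0.04) = 1 + j2.36 → |·| ≈ 2.5631, ∠ ≈ 67.04°
∠T = (0°) − (67.04°) = -67.04°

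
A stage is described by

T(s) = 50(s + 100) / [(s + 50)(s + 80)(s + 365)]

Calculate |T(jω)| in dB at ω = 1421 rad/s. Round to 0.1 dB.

At s = jω = j1421:
zero (s+100): 100 + j1421 → |·| = √(100²+1421²) = √2029241 ≈ 1424.5, ∠ = arctan(1421/100) ≈ 85.97°
pole (s+50): 50 + j1421 → |·| = √(50²+1421²) = √2021741 ≈ 1421.9, ∠ = arctan(1421/50) ≈ 87.98°
pole (s+80): 80 + j1421 → |·| = √(80²+1421²) = √2025641 ≈ 1423.3, ∠ = arctan(1421/80) ≈ 86.78°
pole (s+365): 365 + j1421 → |·| = √(365²+1421²) = √2152466 ≈ 1467.1, ∠ = arctan(1421/365) ≈ 75.59°
|T| = 50 · 1424.5 / 2.9691e+09 ≈ 2.3989e-05
Gain = 20 log₁₀(2.3989e-05) ≈ -92.40 dB

-92.4 dB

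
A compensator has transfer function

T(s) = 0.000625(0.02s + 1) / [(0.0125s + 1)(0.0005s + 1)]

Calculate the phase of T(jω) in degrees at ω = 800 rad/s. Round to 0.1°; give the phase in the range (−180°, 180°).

At ω = 800 rad/s:
zero (1 + j800·0.02) = 1 + j16 → |·| ≈ 16.031, ∠ ≈ 86.42°
pole (1 + j800·0.0125) = 1 + j10 → |·| ≈ 10.05, ∠ ≈ 84.29°
pole (1 + j800·0.0005) = 1 + j0.4 → |·| ≈ 1.077, ∠ ≈ 21.80°
∠T = (86.42°) − (84.29° + 21.80°) = -19.67°

-19.7°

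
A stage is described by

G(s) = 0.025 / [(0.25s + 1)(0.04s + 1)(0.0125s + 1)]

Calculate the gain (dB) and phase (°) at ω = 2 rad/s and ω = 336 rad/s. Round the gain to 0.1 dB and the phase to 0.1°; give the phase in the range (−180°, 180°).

At ω = 2 rad/s:
pole (1 + j2·0.25) = 1 + j0.5 → |·| ≈ 1.118, ∠ ≈ 26.57°
pole (1 + j2·0.04) = 1 + j0.08 → |·| ≈ 1.0032, ∠ ≈ 4.57°
pole (1 + j2·0.0125) = 1 + j0.025 → |·| ≈ 1.0003, ∠ ≈ 1.43°
|G| = 0.025 · 1 / (1.118 · 1.0032 · 1.0003) ≈ 0.022283
Gain = 20 log₁₀(0.022283) ≈ -33.04 dB
∠G = (0°) − (26.57° + 4.57° + 1.43°) = -32.57°

At ω = 336 rad/s:
pole (1 + j336·0.25) = 1 + j84 → |·| ≈ 84.006, ∠ ≈ 89.32°
pole (1 + j336·0.04) = 1 + j13.44 → |·| ≈ 13.477, ∠ ≈ 85.74°
pole (1 + j336·0.0125) = 1 + j4.2 → |·| ≈ 4.3174, ∠ ≈ 76.61°
|G| = 0.025 · 1 / (84.006 · 13.477 · 4.3174) ≈ 5.1146e-06
Gain = 20 log₁₀(5.1146e-06) ≈ -105.82 dB
∠G = (0°) − (89.32° + 85.74° + 76.61°) = -251.67° ≡ 108.33° (principal value)

ω = 2: -33.0 dB, -32.6°; ω = 336: -105.8 dB, 108.3°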